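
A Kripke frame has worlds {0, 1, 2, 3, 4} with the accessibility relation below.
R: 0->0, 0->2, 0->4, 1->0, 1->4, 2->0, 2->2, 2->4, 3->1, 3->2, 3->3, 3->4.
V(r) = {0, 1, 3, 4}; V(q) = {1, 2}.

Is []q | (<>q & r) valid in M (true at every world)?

Recall that []ψ holds at a world iff ψ holds at every accessible world, and <>ψ holds iff ψ holds at some accessible world.
Let φ = []q | (<>q & r). Evaluate φ at each world:
  0 (successors {0, 2, 4}): φ is true.
  1 (successors {0, 4}): φ is false.
  2 (successors {0, 2, 4}): φ is false.
  3 (successors {1, 2, 3, 4}): φ is true.
  4 (successors ∅): φ is true.
Detail at 1 (counterexample):
  At 1: []q is false, <>q & r is false, so []q | (<>q & r) is false.
    At 1: []q requires q at every successor {0, 4}.
      q fails at 0, so []q is false at 1.
    At 1: <>q is false, r is true, so <>q & r is false.
      At 1: <>q requires q at some successor in {0, 4}.
        At 0: q is false.
        At 4: q is false.
      So <>q is false at 1.

No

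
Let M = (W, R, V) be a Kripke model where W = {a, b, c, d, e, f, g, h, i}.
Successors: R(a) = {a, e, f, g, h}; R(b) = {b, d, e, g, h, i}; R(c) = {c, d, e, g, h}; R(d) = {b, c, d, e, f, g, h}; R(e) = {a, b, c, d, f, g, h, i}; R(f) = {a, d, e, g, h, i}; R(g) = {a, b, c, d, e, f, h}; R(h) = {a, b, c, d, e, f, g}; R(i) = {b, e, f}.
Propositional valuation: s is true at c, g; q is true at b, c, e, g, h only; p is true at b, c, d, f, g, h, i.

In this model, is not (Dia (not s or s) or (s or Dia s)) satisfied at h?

No

At h: Dia (not s or s) or (s or Dia s) is true, so not (Dia (not s or s) or (s or Dia s)) is false.
  At h: Dia (not s or s) is true, s or Dia s is true, so Dia (not s or s) or (s or Dia s) is true.
    At h: Dia (not s or s) requires not s or s at some successor in {a, b, c, d, e, f, g}.
      not s or s holds at a, so Dia (not s or s) is true at h.
    At h: s is false, Dia s is true, so s or Dia s is true.
      At h: Dia s requires s at some successor in {a, b, c, d, e, f, g}.
        s holds at c, so Dia s is true at h.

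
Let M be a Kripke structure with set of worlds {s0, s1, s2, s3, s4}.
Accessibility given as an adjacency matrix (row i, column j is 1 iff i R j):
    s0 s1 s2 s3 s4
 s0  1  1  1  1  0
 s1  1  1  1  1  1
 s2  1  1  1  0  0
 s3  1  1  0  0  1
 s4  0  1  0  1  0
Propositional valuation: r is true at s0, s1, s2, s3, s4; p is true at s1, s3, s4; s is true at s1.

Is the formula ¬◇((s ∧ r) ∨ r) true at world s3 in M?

At s3: ◇((s ∧ r) ∨ r) is true, so ¬◇((s ∧ r) ∨ r) is false.
  At s3: ◇((s ∧ r) ∨ r) requires (s ∧ r) ∨ r at some successor in {s0, s1, s4}.
    (s ∧ r) ∨ r holds at s0, so ◇((s ∧ r) ∨ r) is true at s3.

No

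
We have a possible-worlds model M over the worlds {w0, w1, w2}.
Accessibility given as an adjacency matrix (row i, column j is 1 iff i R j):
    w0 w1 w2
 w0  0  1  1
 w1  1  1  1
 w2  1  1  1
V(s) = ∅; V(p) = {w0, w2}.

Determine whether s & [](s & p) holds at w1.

At w1: s is false, [](s & p) is false, so s & [](s & p) is false.
  At w1: [](s & p) requires s & p at every successor {w0, w1, w2}.
    s & p fails at w0, so [](s & p) is false at w1.

No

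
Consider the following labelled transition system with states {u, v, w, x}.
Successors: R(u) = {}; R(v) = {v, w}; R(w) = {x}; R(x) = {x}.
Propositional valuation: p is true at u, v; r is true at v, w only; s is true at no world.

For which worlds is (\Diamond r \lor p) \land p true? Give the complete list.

u, v

Let φ = (\Diamond r \lor p) \land p. Evaluate φ at each world:
  u (successors ∅): φ is true.
  v (successors {v, w}): φ is true.
  w (successors {x}): φ is false.
  x (successors {x}): φ is false.
For instance, at v:
  At v: \Diamond r \lor p is true, p is true, so (\Diamond r \lor p) \land p is true.
    At v: \Diamond r is true, p is true, so \Diamond r \lor p is true.
      At v: \Diamond r requires r at some successor in {v, w}.
        r holds at v, so \Diamond r is true at v.
Satisfying worlds: {u, v}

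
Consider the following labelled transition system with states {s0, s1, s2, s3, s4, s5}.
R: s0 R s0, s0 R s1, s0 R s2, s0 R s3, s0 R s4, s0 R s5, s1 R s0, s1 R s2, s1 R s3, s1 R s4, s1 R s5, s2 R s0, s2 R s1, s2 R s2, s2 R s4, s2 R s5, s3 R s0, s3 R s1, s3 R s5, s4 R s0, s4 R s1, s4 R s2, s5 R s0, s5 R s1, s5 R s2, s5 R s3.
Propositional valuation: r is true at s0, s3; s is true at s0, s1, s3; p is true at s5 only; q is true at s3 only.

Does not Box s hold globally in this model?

Yes

Let φ = not Box s. Evaluate φ at each world:
  s0 (successors {s0, s1, s2, s3, s4, s5}): φ is true.
  s1 (successors {s0, s2, s3, s4, s5}): φ is true.
  s2 (successors {s0, s1, s2, s4, s5}): φ is true.
  s3 (successors {s0, s1, s5}): φ is true.
  s4 (successors {s0, s1, s2}): φ is true.
  s5 (successors {s0, s1, s2, s3}): φ is true.
For instance, at s4:
  At s4: Box s is false, so not Box s is true.
    At s4: Box s requires s at every successor {s0, s1, s2}.
      s fails at s2, so Box s is false at s4.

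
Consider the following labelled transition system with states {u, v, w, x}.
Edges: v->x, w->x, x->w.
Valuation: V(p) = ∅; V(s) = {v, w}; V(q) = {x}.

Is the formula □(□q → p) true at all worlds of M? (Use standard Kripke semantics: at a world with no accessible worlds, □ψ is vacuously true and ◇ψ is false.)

Let φ = □(□q → p). Evaluate φ at each world:
  u (successors ∅): φ is true.
  v (successors {x}): φ is true.
  w (successors {x}): φ is true.
  x (successors {w}): φ is false.
Detail at x (counterexample):
  At x: □(□q → p) requires □q → p at every successor {w}.
    □q → p fails at w, so □(□q → p) is false at x.
      At w: □q is true, p is false, so □q → p is false.

No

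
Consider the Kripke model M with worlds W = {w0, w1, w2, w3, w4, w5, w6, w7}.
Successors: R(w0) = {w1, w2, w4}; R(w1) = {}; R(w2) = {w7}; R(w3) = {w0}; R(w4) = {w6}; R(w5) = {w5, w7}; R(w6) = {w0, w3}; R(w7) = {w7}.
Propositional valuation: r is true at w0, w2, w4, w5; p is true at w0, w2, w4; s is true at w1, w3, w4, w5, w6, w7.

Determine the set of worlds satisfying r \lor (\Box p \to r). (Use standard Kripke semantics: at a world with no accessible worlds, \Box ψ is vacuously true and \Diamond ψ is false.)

Recall that \Box ψ holds at a world iff ψ holds at every accessible world, and \Diamond ψ holds iff ψ holds at some accessible world.
Let φ = r \lor (\Box p \to r). Evaluate φ at each world:
  w0 (successors {w1, w2, w4}): φ is true.
  w1 (successors ∅): φ is false.
  w2 (successors {w7}): φ is true.
  w3 (successors {w0}): φ is false.
  w4 (successors {w6}): φ is true.
  w5 (successors {w5, w7}): φ is true.
  w6 (successors {w0, w3}): φ is true.
  w7 (successors {w7}): φ is true.
For instance, at w0:
  At w0: r is true, \Box p \to r is true, so r \lor (\Box p \to r) is true.
    At w0: \Box p is false, r is true, so \Box p \to r is true.
      At w0: \Box p requires p at every successor {w1, w2, w4}.
        p fails at w1, so \Box p is false at w0.
Satisfying worlds: {w0, w2, w4, w5, w6, w7}

w0, w2, w4, w5, w6, w7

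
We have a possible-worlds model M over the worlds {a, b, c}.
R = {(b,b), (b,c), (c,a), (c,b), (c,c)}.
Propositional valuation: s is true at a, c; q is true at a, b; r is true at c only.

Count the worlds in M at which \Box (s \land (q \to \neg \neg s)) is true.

1

Recall that \Box ψ holds at a world iff ψ holds at every accessible world, and \Diamond ψ holds iff ψ holds at some accessible world.
Let φ = \Box (s \land (q \to \neg \neg s)). Evaluate φ at each world:
  a (successors ∅): φ is true.
  b (successors {b, c}): φ is false.
  c (successors {a, b, c}): φ is false.
For instance, at c:
  At c: \Box (s \land (q \to \neg \neg s)) requires s \land (q \to \neg \neg s) at every successor {a, b, c}.
    s \land (q \to \neg \neg s) fails at b, so \Box (s \land (q \to \neg \neg s)) is false at c.
Satisfying worlds: {a}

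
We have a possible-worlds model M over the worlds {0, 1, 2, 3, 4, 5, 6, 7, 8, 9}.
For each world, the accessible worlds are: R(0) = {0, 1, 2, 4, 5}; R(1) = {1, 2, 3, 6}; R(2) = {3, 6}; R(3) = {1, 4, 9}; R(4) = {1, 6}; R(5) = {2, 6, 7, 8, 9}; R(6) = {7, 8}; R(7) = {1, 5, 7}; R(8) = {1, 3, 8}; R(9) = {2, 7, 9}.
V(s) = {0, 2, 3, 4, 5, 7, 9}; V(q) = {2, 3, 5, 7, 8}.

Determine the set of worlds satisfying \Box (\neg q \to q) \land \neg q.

Let φ = \Box (\neg q \to q) \land \neg q. Evaluate φ at each world:
  0 (successors {0, 1, 2, 4, 5}): φ is false.
  1 (successors {1, 2, 3, 6}): φ is false.
  2 (successors {3, 6}): φ is false.
  3 (successors {1, 4, 9}): φ is false.
  4 (successors {1, 6}): φ is false.
  5 (successors {2, 6, 7, 8, 9}): φ is false.
  6 (successors {7, 8}): φ is true.
  7 (successors {1, 5, 7}): φ is false.
  8 (successors {1, 3, 8}): φ is false.
  9 (successors {2, 7, 9}): φ is false.
For instance, at 0:
  At 0: \Box (\neg q \to q) is false, \neg q is true, so \Box (\neg q \to q) \land \neg q is false.
    At 0: \Box (\neg q \to q) requires \neg q \to q at every successor {0, 1, 2, 4, 5}.
      \neg q \to q fails at 0, so \Box (\neg q \to q) is false at 0.
Satisfying worlds: {6}

6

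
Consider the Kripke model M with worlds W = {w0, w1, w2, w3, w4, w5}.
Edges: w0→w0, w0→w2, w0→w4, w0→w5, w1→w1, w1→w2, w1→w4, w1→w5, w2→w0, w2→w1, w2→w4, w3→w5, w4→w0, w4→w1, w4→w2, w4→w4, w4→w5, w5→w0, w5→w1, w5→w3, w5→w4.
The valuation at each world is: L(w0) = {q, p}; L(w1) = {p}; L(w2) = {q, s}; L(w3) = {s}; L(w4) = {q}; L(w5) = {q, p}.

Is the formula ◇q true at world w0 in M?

At w0: ◇q requires q at some successor in {w0, w2, w4, w5}.
  q holds at w0, so ◇q is true at w0.

Yes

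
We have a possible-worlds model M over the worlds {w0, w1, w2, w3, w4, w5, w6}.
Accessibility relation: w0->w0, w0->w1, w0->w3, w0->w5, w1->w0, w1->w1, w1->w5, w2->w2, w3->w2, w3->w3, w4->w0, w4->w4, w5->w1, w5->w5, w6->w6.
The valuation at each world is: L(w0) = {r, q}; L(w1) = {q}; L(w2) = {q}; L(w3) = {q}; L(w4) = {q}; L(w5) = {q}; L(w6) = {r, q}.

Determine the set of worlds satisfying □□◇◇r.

w5, w6

Let φ = □□◇◇r. Evaluate φ at each world:
  w0 (successors {w0, w1, w3, w5}): φ is false.
  w1 (successors {w0, w1, w5}): φ is false.
  w2 (successors {w2}): φ is false.
  w3 (successors {w2, w3}): φ is false.
  w4 (successors {w0, w4}): φ is false.
  w5 (successors {w1, w5}): φ is true.
  w6 (successors {w6}): φ is true.
For instance, at w5:
  At w5: □□◇◇r requires □◇◇r at every successor {w1, w5}.
      At w1: □◇◇r requires ◇◇r at every successor {w0, w1, w5}.
        At w0: ◇◇r is true.
        At w1: ◇◇r is true.
        At w5: ◇◇r is true.
      So □◇◇r is true at w1.
      At w5: □◇◇r requires ◇◇r at every successor {w1, w5}.
        At w1: ◇◇r is true.
        At w5: ◇◇r is true.
      So □◇◇r is true at w5.
  So □□◇◇r is true at w5.
Satisfying worlds: {w5, w6}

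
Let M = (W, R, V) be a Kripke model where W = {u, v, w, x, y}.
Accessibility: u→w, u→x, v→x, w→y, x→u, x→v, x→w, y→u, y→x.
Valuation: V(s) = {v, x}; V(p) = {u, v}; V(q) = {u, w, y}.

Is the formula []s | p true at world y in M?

No

Recall that []ψ holds at a world iff ψ holds at every accessible world, and <>ψ holds iff ψ holds at some accessible world.
At y: []s is false, p is false, so []s | p is false.
  At y: []s requires s at every successor {u, x}.
    s fails at u, so []s is false at y.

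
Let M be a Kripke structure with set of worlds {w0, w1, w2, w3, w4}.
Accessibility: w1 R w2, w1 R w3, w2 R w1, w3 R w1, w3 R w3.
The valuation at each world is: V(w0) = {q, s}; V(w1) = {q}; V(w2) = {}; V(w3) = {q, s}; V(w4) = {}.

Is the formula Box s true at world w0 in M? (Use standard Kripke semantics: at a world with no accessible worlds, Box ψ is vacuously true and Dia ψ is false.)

Yes

Recall that Box ψ holds at a world iff ψ holds at every accessible world, and Dia ψ holds iff ψ holds at some accessible world.
At w0: no accessible worlds, so Box s holds vacuously.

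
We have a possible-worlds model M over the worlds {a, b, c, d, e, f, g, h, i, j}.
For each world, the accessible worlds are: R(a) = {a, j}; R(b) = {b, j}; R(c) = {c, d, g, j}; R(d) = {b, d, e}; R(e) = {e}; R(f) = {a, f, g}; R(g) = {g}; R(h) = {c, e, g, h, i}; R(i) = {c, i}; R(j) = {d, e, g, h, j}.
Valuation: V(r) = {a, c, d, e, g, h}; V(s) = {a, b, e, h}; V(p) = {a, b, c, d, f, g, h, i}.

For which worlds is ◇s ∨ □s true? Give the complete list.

Let φ = ◇s ∨ □s. Evaluate φ at each world:
  a (successors {a, j}): φ is true.
  b (successors {b, j}): φ is true.
  c (successors {c, d, g, j}): φ is false.
  d (successors {b, d, e}): φ is true.
  e (successors {e}): φ is true.
  f (successors {a, f, g}): φ is true.
  g (successors {g}): φ is false.
  h (successors {c, e, g, h, i}): φ is true.
  i (successors {c, i}): φ is false.
  j (successors {d, e, g, h, j}): φ is true.
For instance, at j:
  At j: ◇s is true, □s is false, so ◇s ∨ □s is true.
    At j: ◇s requires s at some successor in {d, e, g, h, j}.
      s holds at e, so ◇s is true at j.
    At j: □s requires s at every successor {d, e, g, h, j}.
      s fails at d, so □s is false at j.
Satisfying worlds: {a, b, d, e, f, h, j}

a, b, d, e, f, h, j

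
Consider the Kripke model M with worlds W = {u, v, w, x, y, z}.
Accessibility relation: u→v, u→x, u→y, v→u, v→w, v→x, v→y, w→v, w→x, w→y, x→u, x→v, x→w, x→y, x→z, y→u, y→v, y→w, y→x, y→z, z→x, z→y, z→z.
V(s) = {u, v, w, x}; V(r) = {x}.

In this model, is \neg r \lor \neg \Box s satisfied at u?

Yes

Recall that \Box ψ holds at a world iff ψ holds at every accessible world, and \Diamond ψ holds iff ψ holds at some accessible world.
At u: \neg r is true, \neg \Box s is true, so \neg r \lor \neg \Box s is true.
  At u: \Box s is false, so \neg \Box s is true.
    At u: \Box s requires s at every successor {v, x, y}.
      s fails at y, so \Box s is false at u.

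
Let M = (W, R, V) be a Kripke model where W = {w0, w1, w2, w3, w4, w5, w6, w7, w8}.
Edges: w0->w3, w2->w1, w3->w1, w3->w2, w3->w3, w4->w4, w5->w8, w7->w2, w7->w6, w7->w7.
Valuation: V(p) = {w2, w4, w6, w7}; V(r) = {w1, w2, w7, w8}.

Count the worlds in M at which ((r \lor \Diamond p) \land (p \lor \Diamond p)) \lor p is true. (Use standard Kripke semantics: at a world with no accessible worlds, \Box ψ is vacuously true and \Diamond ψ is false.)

Let φ = ((r \lor \Diamond p) \land (p \lor \Diamond p)) \lor p. Evaluate φ at each world:
  w0 (successors {w3}): φ is false.
  w1 (successors ∅): φ is false.
  w2 (successors {w1}): φ is true.
  w3 (successors {w1, w2, w3}): φ is true.
  w4 (successors {w4}): φ is true.
  w5 (successors {w8}): φ is false.
  w6 (successors ∅): φ is true.
  w7 (successors {w2, w6, w7}): φ is true.
  w8 (successors ∅): φ is false.
For instance, at w5:
  At w5: (r \lor \Diamond p) \land (p \lor \Diamond p) is false, p is false, so ((r \lor \Diamond p) \land (p \lor \Diamond p)) \lor p is false.
    At w5: r \lor \Diamond p is false, p \lor \Diamond p is false, so (r \lor \Diamond p) \land (p \lor \Diamond p) is false.
      At w5: r is false, \Diamond p is false, so r \lor \Diamond p is false.
      At w5: p is false, \Diamond p is false, so p \lor \Diamond p is false.
Satisfying worlds: {w2, w3, w4, w6, w7}

5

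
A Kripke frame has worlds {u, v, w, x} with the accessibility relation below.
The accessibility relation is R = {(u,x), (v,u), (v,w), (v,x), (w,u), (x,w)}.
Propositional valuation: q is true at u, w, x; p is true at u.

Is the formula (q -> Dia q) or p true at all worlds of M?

Yes

Let φ = (q -> Dia q) or p. Evaluate φ at each world:
  u (successors {x}): φ is true.
  v (successors {u, w, x}): φ is true.
  w (successors {u}): φ is true.
  x (successors {w}): φ is true.
For instance, at u:
  At u: q -> Dia q is true, p is true, so (q -> Dia q) or p is true.
    At u: q is true, Dia q is true, so q -> Dia q is true.
      At u: Dia q requires q at some successor in {x}.
        q holds at x, so Dia q is true at u.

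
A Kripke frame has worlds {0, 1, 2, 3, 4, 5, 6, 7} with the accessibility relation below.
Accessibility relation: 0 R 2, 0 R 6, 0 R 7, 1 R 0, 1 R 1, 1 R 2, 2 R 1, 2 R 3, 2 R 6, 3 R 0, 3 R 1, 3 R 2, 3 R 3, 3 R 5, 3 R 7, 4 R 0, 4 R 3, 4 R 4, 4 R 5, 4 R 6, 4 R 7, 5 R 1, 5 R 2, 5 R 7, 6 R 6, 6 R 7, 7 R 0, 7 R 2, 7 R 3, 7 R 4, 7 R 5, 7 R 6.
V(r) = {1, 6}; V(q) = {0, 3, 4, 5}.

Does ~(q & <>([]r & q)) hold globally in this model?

Yes

Let φ = ~(q & <>([]r & q)). Evaluate φ at each world:
  0 (successors {2, 6, 7}): φ is true.
  1 (successors {0, 1, 2}): φ is true.
  2 (successors {1, 3, 6}): φ is true.
  3 (successors {0, 1, 2, 3, 5, 7}): φ is true.
  4 (successors {0, 3, 4, 5, 6, 7}): φ is true.
  5 (successors {1, 2, 7}): φ is true.
  6 (successors {6, 7}): φ is true.
  7 (successors {0, 2, 3, 4, 5, 6}): φ is true.
For instance, at 7:
  At 7: q & <>([]r & q) is false, so ~(q & <>([]r & q)) is true.
    At 7: q is false, <>([]r & q) is false, so q & <>([]r & q) is false.
      At 7: <>([]r & q) requires []r & q at some successor in {0, 2, 3, 4, 5, 6}.
        At 0: []r & q is false.
        At 2: []r & q is false.
        At 3: []r & q is false.
        At 4: []r & q is false.
        At 5: []r & q is false.
        At 6: []r & q is false.
      So <>([]r & q) is false at 7.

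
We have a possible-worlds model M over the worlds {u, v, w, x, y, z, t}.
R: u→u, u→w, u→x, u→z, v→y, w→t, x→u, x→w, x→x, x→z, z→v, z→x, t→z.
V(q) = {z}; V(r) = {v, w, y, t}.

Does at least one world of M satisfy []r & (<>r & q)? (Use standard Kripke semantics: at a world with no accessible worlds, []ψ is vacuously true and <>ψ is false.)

No

Let φ = []r & (<>r & q). Evaluate φ at each world:
  u (successors {u, w, x, z}): φ is false.
  v (successors {y}): φ is false.
  w (successors {t}): φ is false.
  x (successors {u, w, x, z}): φ is false.
  y (successors ∅): φ is false.
  z (successors {v, x}): φ is false.
  t (successors {z}): φ is false.
For instance, at x:
  At x: []r is false, <>r & q is false, so []r & (<>r & q) is false.
    At x: []r requires r at every successor {u, w, x, z}.
      r fails at u, so []r is false at x.
    At x: <>r is true, q is false, so <>r & q is false.
      At x: <>r requires r at some successor in {u, w, x, z}.
        r holds at w, so <>r is true at x.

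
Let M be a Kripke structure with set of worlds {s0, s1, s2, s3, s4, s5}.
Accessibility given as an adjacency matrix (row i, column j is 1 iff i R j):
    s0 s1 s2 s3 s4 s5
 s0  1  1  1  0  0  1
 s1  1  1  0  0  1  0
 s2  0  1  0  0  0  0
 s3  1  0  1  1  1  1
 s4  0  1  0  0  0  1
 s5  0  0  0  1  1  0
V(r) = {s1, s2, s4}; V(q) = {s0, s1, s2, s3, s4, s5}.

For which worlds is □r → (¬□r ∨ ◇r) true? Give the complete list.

s0, s1, s2, s3, s4, s5

Recall that □ψ holds at a world iff ψ holds at every accessible world, and ◇ψ holds iff ψ holds at some accessible world.
Let φ = □r → (¬□r ∨ ◇r). Evaluate φ at each world:
  s0 (successors {s0, s1, s2, s5}): φ is true.
  s1 (successors {s0, s1, s4}): φ is true.
  s2 (successors {s1}): φ is true.
  s3 (successors {s0, s2, s3, s4, s5}): φ is true.
  s4 (successors {s1, s5}): φ is true.
  s5 (successors {s3, s4}): φ is true.
For instance, at s4:
  At s4: □r is false, ¬□r ∨ ◇r is true, so □r → (¬□r ∨ ◇r) is true.
    At s4: □r requires r at every successor {s1, s5}.
      r fails at s5, so □r is false at s4.
    At s4: ¬□r is true, ◇r is true, so ¬□r ∨ ◇r is true.
      At s4: □r is false, so ¬□r is true.
      At s4: ◇r requires r at some successor in {s1, s5}.
        r holds at s1, so ◇r is true at s4.
Satisfying worlds: {s0, s1, s2, s3, s4, s5}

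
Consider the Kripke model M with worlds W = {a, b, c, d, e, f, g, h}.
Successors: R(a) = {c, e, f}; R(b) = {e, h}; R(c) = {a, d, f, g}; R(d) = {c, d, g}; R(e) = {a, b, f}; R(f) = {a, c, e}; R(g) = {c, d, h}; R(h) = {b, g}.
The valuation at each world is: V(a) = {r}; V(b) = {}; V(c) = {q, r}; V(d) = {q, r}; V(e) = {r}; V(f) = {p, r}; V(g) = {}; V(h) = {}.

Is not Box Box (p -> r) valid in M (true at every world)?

No

Recall that Box ψ holds at a world iff ψ holds at every accessible world, and Dia ψ holds iff ψ holds at some accessible world.
Let φ = not Box Box (p -> r). Evaluate φ at each world:
  a (successors {c, e, f}): φ is false.
  b (successors {e, h}): φ is false.
  c (successors {a, d, f, g}): φ is false.
  d (successors {c, d, g}): φ is false.
  e (successors {a, b, f}): φ is false.
  f (successors {a, c, e}): φ is false.
  g (successors {c, d, h}): φ is false.
  h (successors {b, g}): φ is false.
Detail at a (counterexample):
  At a: Box Box (p -> r) is true, so not Box Box (p -> r) is false.
    At a: Box Box (p -> r) requires Box (p -> r) at every successor {c, e, f}.
      At c: Box (p -> r) is true.
      At e: Box (p -> r) is true.
      At f: Box (p -> r) is true.
    So Box Box (p -> r) is true at a.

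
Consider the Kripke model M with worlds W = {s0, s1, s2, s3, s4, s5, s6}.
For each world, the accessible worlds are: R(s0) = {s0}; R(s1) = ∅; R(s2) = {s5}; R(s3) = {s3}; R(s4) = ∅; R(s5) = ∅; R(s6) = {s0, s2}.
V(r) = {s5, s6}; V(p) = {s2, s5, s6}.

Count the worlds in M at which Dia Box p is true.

Let φ = Dia Box p. Evaluate φ at each world:
  s0 (successors {s0}): φ is false.
  s1 (successors ∅): φ is false.
  s2 (successors {s5}): φ is true.
  s3 (successors {s3}): φ is false.
  s4 (successors ∅): φ is false.
  s5 (successors ∅): φ is false.
  s6 (successors {s0, s2}): φ is true.
For instance, at s6:
  At s6: Dia Box p requires Box p at some successor in {s0, s2}.
    Box p holds at s2, so Dia Box p is true at s6.
      At s2: Box p requires p at every successor {s5}.
        At s5: p is true.
      So Box p is true at s2.
Satisfying worlds: {s2, s6}

2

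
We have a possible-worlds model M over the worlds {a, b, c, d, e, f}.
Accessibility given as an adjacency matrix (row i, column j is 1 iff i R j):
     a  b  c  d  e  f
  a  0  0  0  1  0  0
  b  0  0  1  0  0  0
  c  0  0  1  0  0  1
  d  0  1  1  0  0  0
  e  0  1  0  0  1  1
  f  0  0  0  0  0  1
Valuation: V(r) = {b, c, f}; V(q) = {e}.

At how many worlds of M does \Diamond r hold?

5

Let φ = \Diamond r. Evaluate φ at each world:
  a (successors {d}): φ is false.
  b (successors {c}): φ is true.
  c (successors {c, f}): φ is true.
  d (successors {b, c}): φ is true.
  e (successors {b, e, f}): φ is true.
  f (successors {f}): φ is true.
For instance, at e:
  At e: \Diamond r requires r at some successor in {b, e, f}.
    r holds at b, so \Diamond r is true at e.
Satisfying worlds: {b, c, d, e, f}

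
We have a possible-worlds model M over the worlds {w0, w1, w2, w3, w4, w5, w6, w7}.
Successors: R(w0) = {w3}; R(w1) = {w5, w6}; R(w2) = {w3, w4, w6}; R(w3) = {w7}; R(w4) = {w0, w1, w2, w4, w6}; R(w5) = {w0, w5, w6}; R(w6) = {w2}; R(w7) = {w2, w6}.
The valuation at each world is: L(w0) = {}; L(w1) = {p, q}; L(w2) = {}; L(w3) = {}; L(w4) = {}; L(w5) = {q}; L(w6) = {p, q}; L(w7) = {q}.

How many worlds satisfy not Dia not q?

2

Let φ = not Dia not q. Evaluate φ at each world:
  w0 (successors {w3}): φ is false.
  w1 (successors {w5, w6}): φ is true.
  w2 (successors {w3, w4, w6}): φ is false.
  w3 (successors {w7}): φ is true.
  w4 (successors {w0, w1, w2, w4, w6}): φ is false.
  w5 (successors {w0, w5, w6}): φ is false.
  w6 (successors {w2}): φ is false.
  w7 (successors {w2, w6}): φ is false.
For instance, at w3:
  At w3: Dia not q is false, so not Dia not q is true.
    At w3: Dia not q requires not q at some successor in {w7}.
      At w7: not q is false.
    So Dia not q is false at w3.
Satisfying worlds: {w1, w3}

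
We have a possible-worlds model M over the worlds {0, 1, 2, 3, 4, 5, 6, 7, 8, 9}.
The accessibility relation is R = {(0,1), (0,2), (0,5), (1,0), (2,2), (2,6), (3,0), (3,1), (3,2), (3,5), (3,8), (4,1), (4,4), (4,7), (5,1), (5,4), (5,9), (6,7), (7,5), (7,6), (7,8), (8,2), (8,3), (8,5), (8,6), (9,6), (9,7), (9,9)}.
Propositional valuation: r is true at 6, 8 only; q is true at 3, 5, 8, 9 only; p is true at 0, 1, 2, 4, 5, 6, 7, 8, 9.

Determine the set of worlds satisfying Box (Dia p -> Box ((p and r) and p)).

Let φ = Box (Dia p -> Box ((p and r) and p)). Evaluate φ at each world:
  0 (successors {1, 2, 5}): φ is false.
  1 (successors {0}): φ is false.
  2 (successors {2, 6}): φ is false.
  3 (successors {0, 1, 2, 5, 8}): φ is false.
  4 (successors {1, 4, 7}): φ is false.
  5 (successors {1, 4, 9}): φ is false.
  6 (successors {7}): φ is false.
  7 (successors {5, 6, 8}): φ is false.
  8 (successors {2, 3, 5, 6}): φ is false.
  9 (successors {6, 7, 9}): φ is false.
For instance, at 9:
  At 9: Box (Dia p -> Box ((p and r) and p)) requires Dia p -> Box ((p and r) and p) at every successor {6, 7, 9}.
    Dia p -> Box ((p and r) and p) fails at 6, so Box (Dia p -> Box ((p and r) and p)) is false at 9.
      At 6: Dia p is true, Box ((p and r) and p) is false, so Dia p -> Box ((p and r) and p) is false.
Satisfying worlds: none.

none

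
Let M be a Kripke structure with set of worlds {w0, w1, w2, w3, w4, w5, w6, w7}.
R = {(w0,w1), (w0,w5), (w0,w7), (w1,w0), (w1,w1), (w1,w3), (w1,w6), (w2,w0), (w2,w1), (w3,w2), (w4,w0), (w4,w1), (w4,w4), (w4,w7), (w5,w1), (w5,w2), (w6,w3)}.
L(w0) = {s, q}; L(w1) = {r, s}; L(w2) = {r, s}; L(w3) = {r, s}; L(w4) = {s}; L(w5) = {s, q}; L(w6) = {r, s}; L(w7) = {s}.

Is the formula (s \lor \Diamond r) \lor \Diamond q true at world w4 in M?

Recall that \Diamond ψ holds at a world iff ψ holds at some accessible world.
At w4: s \lor \Diamond r is true, \Diamond q is true, so (s \lor \Diamond r) \lor \Diamond q is true.
  At w4: s is true, \Diamond r is true, so s \lor \Diamond r is true.
    At w4: \Diamond r requires r at some successor in {w0, w1, w4, w7}.
      r holds at w1, so \Diamond r is true at w4.
  At w4: \Diamond q requires q at some successor in {w0, w1, w4, w7}.
    q holds at w0, so \Diamond q is true at w4.

Yes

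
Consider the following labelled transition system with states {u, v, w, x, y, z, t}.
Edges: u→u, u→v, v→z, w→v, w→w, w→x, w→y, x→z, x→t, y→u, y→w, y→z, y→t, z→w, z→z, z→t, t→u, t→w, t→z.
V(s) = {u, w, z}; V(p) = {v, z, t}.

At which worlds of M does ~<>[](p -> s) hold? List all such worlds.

v, t

Let φ = ~<>[](p -> s). Evaluate φ at each world:
  u (successors {u, v}): φ is false.
  v (successors {z}): φ is true.
  w (successors {v, w, x, y}): φ is false.
  x (successors {z, t}): φ is false.
  y (successors {u, w, z, t}): φ is false.
  z (successors {w, z, t}): φ is false.
  t (successors {u, w, z}): φ is true.
For instance, at t:
  At t: <>[](p -> s) is false, so ~<>[](p -> s) is true.
    At t: <>[](p -> s) requires [](p -> s) at some successor in {u, w, z}.
      At u: [](p -> s) is false.
      At w: [](p -> s) is false.
      At z: [](p -> s) is false.
    So <>[](p -> s) is false at t.
Satisfying worlds: {v, t}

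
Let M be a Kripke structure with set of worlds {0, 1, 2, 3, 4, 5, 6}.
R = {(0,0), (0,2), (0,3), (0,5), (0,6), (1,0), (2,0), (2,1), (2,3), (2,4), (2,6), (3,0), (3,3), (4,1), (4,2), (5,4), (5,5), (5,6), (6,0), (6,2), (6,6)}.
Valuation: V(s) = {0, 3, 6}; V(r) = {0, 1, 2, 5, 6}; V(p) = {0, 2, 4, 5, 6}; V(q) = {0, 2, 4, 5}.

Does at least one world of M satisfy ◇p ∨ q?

Let φ = ◇p ∨ q. Evaluate φ at each world:
  0 (successors {0, 2, 3, 5, 6}): φ is true.
  1 (successors {0}): φ is true.
  2 (successors {0, 1, 3, 4, 6}): φ is true.
  3 (successors {0, 3}): φ is true.
  4 (successors {1, 2}): φ is true.
  5 (successors {4, 5, 6}): φ is true.
  6 (successors {0, 2, 6}): φ is true.
Detail at 0 (witness):
  At 0: ◇p is true, q is true, so ◇p ∨ q is true.
    At 0: ◇p requires p at some successor in {0, 2, 3, 5, 6}.
      p holds at 0, so ◇p is true at 0.

Yes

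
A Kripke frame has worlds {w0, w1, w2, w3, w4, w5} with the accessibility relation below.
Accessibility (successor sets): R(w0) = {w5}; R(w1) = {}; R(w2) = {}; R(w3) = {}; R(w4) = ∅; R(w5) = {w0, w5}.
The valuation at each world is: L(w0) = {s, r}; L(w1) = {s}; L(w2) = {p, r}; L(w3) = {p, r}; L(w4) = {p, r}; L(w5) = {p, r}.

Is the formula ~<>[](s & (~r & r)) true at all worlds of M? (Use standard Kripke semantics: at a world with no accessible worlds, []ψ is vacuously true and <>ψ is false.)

Recall that []ψ holds at a world iff ψ holds at every accessible world, and <>ψ holds iff ψ holds at some accessible world.
Let φ = ~<>[](s & (~r & r)). Evaluate φ at each world:
  w0 (successors {w5}): φ is true.
  w1 (successors ∅): φ is true.
  w2 (successors ∅): φ is true.
  w3 (successors ∅): φ is true.
  w4 (successors ∅): φ is true.
  w5 (successors {w0, w5}): φ is true.
For instance, at w0:
  At w0: <>[](s & (~r & r)) is false, so ~<>[](s & (~r & r)) is true.
    At w0: <>[](s & (~r & r)) requires [](s & (~r & r)) at some successor in {w5}.
      At w5: [](s & (~r & r)) is false.
    So <>[](s & (~r & r)) is false at w0.

Yes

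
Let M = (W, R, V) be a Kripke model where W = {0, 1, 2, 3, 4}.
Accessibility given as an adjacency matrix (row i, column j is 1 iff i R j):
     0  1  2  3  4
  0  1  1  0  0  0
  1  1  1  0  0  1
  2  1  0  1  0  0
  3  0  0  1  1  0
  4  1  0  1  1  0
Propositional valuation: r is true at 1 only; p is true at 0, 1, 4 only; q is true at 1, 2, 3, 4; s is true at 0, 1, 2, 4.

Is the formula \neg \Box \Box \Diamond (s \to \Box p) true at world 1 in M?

Recall that \Box ψ holds at a world iff ψ holds at every accessible world, and \Diamond ψ holds iff ψ holds at some accessible world.
At 1: \Box \Box \Diamond (s \to \Box p) is true, so \neg \Box \Box \Diamond (s \to \Box p) is false.
  At 1: \Box \Box \Diamond (s \to \Box p) requires \Box \Diamond (s \to \Box p) at every successor {0, 1, 4}.
      At 0: \Box \Diamond (s \to \Box p) requires \Diamond (s \to \Box p) at every successor {0, 1}.
        At 0: \Diamond (s \to \Box p) is true.
        At 1: \Diamond (s \to \Box p) is true.
      So \Box \Diamond (s \to \Box p) is true at 0.
      At 1: \Box \Diamond (s \to \Box p) requires \Diamond (s \to \Box p) at every successor {0, 1, 4}.
        At 0: \Diamond (s \to \Box p) is true.
        At 1: \Diamond (s \to \Box p) is true.
        At 4: \Diamond (s \to \Box p) is true.
      So \Box \Diamond (s \to \Box p) is true at 1.
      At 4: \Box \Diamond (s \to \Box p) requires \Diamond (s \to \Box p) at every successor {0, 2, 3}.
        At 0: \Diamond (s \to \Box p) is true.
        At 2: \Diamond (s \to \Box p) is true.
        At 3: \Diamond (s \to \Box p) is true.
      So \Box \Diamond (s \to \Box p) is true at 4.
  So \Box \Box \Diamond (s \to \Box p) is true at 1.

No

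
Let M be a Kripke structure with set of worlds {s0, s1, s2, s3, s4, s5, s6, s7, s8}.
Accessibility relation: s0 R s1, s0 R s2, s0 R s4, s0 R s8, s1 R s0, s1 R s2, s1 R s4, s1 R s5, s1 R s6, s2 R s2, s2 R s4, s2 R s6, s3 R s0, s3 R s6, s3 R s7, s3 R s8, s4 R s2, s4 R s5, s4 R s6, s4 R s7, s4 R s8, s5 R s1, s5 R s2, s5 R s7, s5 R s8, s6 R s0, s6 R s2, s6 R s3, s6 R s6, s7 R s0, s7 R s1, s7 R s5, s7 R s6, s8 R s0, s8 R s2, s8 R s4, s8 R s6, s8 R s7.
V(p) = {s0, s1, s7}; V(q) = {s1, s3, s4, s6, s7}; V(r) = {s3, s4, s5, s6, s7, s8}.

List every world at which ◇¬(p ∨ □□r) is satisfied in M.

s0, s1, s2, s3, s4, s5, s6, s7, s8

Recall that □ψ holds at a world iff ψ holds at every accessible world, and ◇ψ holds iff ψ holds at some accessible world.
Let φ = ◇¬(p ∨ □□r). Evaluate φ at each world:
  s0 (successors {s1, s2, s4, s8}): φ is true.
  s1 (successors {s0, s2, s4, s5, s6}): φ is true.
  s2 (successors {s2, s4, s6}): φ is true.
  s3 (successors {s0, s6, s7, s8}): φ is true.
  s4 (successors {s2, s5, s6, s7, s8}): φ is true.
  s5 (successors {s1, s2, s7, s8}): φ is true.
  s6 (successors {s0, s2, s3, s6}): φ is true.
  s7 (successors {s0, s1, s5, s6}): φ is true.
  s8 (successors {s0, s2, s4, s6, s7}): φ is true.
For instance, at s4:
  At s4: ◇¬(p ∨ □□r) requires ¬(p ∨ □□r) at some successor in {s2, s5, s6, s7, s8}.
    ¬(p ∨ □□r) holds at s2, so ◇¬(p ∨ □□r) is true at s4.
      At s2: p ∨ □□r is false, so ¬(p ∨ □□r) is true.
Satisfying worlds: {s0, s1, s2, s3, s4, s5, s6, s7, s8}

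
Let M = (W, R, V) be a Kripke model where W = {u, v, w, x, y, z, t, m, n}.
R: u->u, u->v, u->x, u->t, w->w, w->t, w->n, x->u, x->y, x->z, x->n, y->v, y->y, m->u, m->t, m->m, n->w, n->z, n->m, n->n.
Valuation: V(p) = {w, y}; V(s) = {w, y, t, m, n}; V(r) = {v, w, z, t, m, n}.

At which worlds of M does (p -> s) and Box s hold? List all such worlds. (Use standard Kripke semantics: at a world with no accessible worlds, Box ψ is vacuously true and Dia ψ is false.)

v, w, z, t

Let φ = (p -> s) and Box s. Evaluate φ at each world:
  u (successors {u, v, x, t}): φ is false.
  v (successors ∅): φ is true.
  w (successors {w, t, n}): φ is true.
  x (successors {u, y, z, n}): φ is false.
  y (successors {v, y}): φ is false.
  z (successors ∅): φ is true.
  t (successors ∅): φ is true.
  m (successors {u, t, m}): φ is false.
  n (successors {w, z, m, n}): φ is false.
For instance, at y:
  At y: p -> s is true, Box s is false, so (p -> s) and Box s is false.
    At y: Box s requires s at every successor {v, y}.
      s fails at v, so Box s is false at y.
Satisfying worlds: {v, w, z, t}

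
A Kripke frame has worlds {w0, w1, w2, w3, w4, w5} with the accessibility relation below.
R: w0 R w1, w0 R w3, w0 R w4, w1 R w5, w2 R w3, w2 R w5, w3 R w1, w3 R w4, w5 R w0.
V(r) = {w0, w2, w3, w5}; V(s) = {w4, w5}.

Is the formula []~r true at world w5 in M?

At w5: []~r requires ~r at every successor {w0}.
  ~r fails at w0, so []~r is false at w5.

No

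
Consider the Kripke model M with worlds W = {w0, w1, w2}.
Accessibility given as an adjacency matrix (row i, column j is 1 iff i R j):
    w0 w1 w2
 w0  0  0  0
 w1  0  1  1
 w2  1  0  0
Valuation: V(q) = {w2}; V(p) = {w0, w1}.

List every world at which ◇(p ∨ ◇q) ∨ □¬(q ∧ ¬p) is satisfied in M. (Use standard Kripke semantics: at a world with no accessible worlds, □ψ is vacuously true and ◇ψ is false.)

w0, w1, w2

Let φ = ◇(p ∨ ◇q) ∨ □¬(q ∧ ¬p). Evaluate φ at each world:
  w0 (successors ∅): φ is true.
  w1 (successors {w1, w2}): φ is true.
  w2 (successors {w0}): φ is true.
For instance, at w2:
  At w2: ◇(p ∨ ◇q) is true, □¬(q ∧ ¬p) is true, so ◇(p ∨ ◇q) ∨ □¬(q ∧ ¬p) is true.
    At w2: ◇(p ∨ ◇q) requires p ∨ ◇q at some successor in {w0}.
      p ∨ ◇q holds at w0, so ◇(p ∨ ◇q) is true at w2.
    At w2: □¬(q ∧ ¬p) requires ¬(q ∧ ¬p) at every successor {w0}.
      At w0: ¬(q ∧ ¬p) is true.
    So □¬(q ∧ ¬p) is true at w2.
Satisfying worlds: {w0, w1, w2}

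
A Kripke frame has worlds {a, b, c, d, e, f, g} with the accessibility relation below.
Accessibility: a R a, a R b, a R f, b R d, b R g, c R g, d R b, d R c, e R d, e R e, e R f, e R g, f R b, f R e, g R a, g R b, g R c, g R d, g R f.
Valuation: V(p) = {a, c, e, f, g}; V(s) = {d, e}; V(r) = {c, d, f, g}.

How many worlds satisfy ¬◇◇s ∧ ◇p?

Let φ = ¬◇◇s ∧ ◇p. Evaluate φ at each world:
  a (successors {a, b, f}): φ is false.
  b (successors {d, g}): φ is false.
  c (successors {g}): φ is false.
  d (successors {b, c}): φ is false.
  e (successors {d, e, f, g}): φ is false.
  f (successors {b, e}): φ is false.
  g (successors {a, b, c, d, f}): φ is false.
For instance, at c:
  At c: ¬◇◇s is false, ◇p is true, so ¬◇◇s ∧ ◇p is false.
    At c: ◇◇s is true, so ¬◇◇s is false.
      At c: ◇◇s requires ◇s at some successor in {g}.
        ◇s holds at g, so ◇◇s is true at c.
    At c: ◇p requires p at some successor in {g}.
      p holds at g, so ◇p is true at c.
Satisfying worlds: none.

0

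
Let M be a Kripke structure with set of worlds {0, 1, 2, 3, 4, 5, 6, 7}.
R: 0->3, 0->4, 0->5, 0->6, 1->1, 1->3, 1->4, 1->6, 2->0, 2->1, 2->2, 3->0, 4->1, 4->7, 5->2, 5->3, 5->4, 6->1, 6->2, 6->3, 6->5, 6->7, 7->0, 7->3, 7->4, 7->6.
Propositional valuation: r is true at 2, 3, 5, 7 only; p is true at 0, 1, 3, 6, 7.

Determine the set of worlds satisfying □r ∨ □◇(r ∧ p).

3, 4

Let φ = □r ∨ □◇(r ∧ p). Evaluate φ at each world:
  0 (successors {3, 4, 5, 6}): φ is false.
  1 (successors {1, 3, 4, 6}): φ is false.
  2 (successors {0, 1, 2}): φ is false.
  3 (successors {0}): φ is true.
  4 (successors {1, 7}): φ is true.
  5 (successors {2, 3, 4}): φ is false.
  6 (successors {1, 2, 3, 5, 7}): φ is false.
  7 (successors {0, 3, 4, 6}): φ is false.
For instance, at 6:
  At 6: □r is false, □◇(r ∧ p) is false, so □r ∨ □◇(r ∧ p) is false.
    At 6: □r requires r at every successor {1, 2, 3, 5, 7}.
      r fails at 1, so □r is false at 6.
    At 6: □◇(r ∧ p) requires ◇(r ∧ p) at every successor {1, 2, 3, 5, 7}.
      ◇(r ∧ p) fails at 2, so □◇(r ∧ p) is false at 6.
Satisfying worlds: {3, 4}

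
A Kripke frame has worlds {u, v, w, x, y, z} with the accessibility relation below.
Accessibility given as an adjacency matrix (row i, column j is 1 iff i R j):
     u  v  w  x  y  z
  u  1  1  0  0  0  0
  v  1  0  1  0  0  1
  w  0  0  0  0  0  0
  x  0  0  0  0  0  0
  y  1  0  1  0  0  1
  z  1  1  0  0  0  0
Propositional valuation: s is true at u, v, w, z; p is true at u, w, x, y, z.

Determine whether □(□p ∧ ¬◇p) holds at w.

At w: no accessible worlds, so □(□p ∧ ¬◇p) holds vacuously.

Yes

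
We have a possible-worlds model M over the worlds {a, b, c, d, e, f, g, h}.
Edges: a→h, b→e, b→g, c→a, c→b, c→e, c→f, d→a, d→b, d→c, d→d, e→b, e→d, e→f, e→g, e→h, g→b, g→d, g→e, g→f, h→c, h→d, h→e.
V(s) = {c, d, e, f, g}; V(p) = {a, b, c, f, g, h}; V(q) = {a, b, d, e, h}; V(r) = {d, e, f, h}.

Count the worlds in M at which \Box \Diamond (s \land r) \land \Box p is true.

2

Let φ = \Box \Diamond (s \land r) \land \Box p. Evaluate φ at each world:
  a (successors {h}): φ is true.
  b (successors {e, g}): φ is false.
  c (successors {a, b, e, f}): φ is false.
  d (successors {a, b, c, d}): φ is false.
  e (successors {b, d, f, g, h}): φ is false.
  f (successors ∅): φ is true.
  g (successors {b, d, e, f}): φ is false.
  h (successors {c, d, e}): φ is false.
For instance, at c:
  At c: \Box \Diamond (s \land r) is false, \Box p is false, so \Box \Diamond (s \land r) \land \Box p is false.
    At c: \Box \Diamond (s \land r) requires \Diamond (s \land r) at every successor {a, b, e, f}.
      \Diamond (s \land r) fails at a, so \Box \Diamond (s \land r) is false at c.
    At c: \Box p requires p at every successor {a, b, e, f}.
      p fails at e, so \Box p is false at c.
Satisfying worlds: {a, f}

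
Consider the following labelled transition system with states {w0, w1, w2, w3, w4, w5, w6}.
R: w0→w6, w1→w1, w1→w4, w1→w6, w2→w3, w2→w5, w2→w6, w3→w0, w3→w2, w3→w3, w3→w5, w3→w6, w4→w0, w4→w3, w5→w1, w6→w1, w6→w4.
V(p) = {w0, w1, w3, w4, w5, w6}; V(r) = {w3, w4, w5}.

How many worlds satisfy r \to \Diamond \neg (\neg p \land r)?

Let φ = r \to \Diamond \neg (\neg p \land r). Evaluate φ at each world:
  w0 (successors {w6}): φ is true.
  w1 (successors {w1, w4, w6}): φ is true.
  w2 (successors {w3, w5, w6}): φ is true.
  w3 (successors {w0, w2, w3, w5, w6}): φ is true.
  w4 (successors {w0, w3}): φ is true.
  w5 (successors {w1}): φ is true.
  w6 (successors {w1, w4}): φ is true.
For instance, at w5:
  At w5: r is true, \Diamond \neg (\neg p \land r) is true, so r \to \Diamond \neg (\neg p \land r) is true.
    At w5: \Diamond \neg (\neg p \land r) requires \neg (\neg p \land r) at some successor in {w1}.
      \neg (\neg p \land r) holds at w1, so \Diamond \neg (\neg p \land r) is true at w5.
Satisfying worlds: {w0, w1, w2, w3, w4, w5, w6}

7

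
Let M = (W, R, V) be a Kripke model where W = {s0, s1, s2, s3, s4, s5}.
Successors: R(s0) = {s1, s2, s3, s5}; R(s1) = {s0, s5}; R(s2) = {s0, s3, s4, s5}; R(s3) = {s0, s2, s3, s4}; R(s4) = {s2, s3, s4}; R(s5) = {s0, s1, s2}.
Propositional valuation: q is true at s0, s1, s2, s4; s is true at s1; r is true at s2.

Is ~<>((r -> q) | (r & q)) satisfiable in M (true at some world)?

No

Recall that <>ψ holds at a world iff ψ holds at some accessible world.
Let φ = ~<>((r -> q) | (r & q)). Evaluate φ at each world:
  s0 (successors {s1, s2, s3, s5}): φ is false.
  s1 (successors {s0, s5}): φ is false.
  s2 (successors {s0, s3, s4, s5}): φ is false.
  s3 (successors {s0, s2, s3, s4}): φ is false.
  s4 (successors {s2, s3, s4}): φ is false.
  s5 (successors {s0, s1, s2}): φ is false.
For instance, at s3:
  At s3: <>((r -> q) | (r & q)) is true, so ~<>((r -> q) | (r & q)) is false.
    At s3: <>((r -> q) | (r & q)) requires (r -> q) | (r & q) at some successor in {s0, s2, s3, s4}.
      (r -> q) | (r & q) holds at s0, so <>((r -> q) | (r & q)) is true at s3.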